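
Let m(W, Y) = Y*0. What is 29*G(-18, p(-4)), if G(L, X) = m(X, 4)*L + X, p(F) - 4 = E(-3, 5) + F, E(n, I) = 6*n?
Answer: -522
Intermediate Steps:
p(F) = -14 + F (p(F) = 4 + (6*(-3) + F) = 4 + (-18 + F) = -14 + F)
m(W, Y) = 0
G(L, X) = X (G(L, X) = 0*L + X = 0 + X = X)
29*G(-18, p(-4)) = 29*(-14 - 4) = 29*(-18) = -522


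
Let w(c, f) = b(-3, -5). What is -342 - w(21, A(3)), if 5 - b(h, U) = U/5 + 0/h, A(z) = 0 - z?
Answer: -348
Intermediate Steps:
A(z) = -z
b(h, U) = 5 - U/5 (b(h, U) = 5 - (U/5 + 0/h) = 5 - (U*(⅕) + 0) = 5 - (U/5 + 0) = 5 - U/5)
w(c, f) = 6 (w(c, f) = 5 - ⅕*(-5) = 5 + 1 = 6)
-342 - w(21, A(3)) = -342 - 1*6 = -342 - 6 = -348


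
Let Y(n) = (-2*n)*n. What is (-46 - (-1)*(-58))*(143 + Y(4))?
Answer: -11544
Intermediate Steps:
Y(n) = -2*n²
(-46 - (-1)*(-58))*(143 + Y(4)) = (-46 - (-1)*(-58))*(143 - 2*4²) = (-46 - 1*58)*(143 - 2*16) = (-46 - 58)*(143 - 32) = -104*111 = -11544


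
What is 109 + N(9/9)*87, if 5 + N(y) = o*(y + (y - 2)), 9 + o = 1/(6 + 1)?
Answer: -326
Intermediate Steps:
o = -62/7 (o = -9 + 1/(6 + 1) = -9 + 1/7 = -9 + ⅐ = -62/7 ≈ -8.8571)
N(y) = 89/7 - 124*y/7 (N(y) = -5 - 62*(y + (y - 2))/7 = -5 - 62*(y + (-2 + y))/7 = -5 - 62*(-2 + 2*y)/7 = -5 + (124/7 - 124*y/7) = 89/7 - 124*y/7)
109 + N(9/9)*87 = 109 + (89/7 - 1116/(7*9))*87 = 109 + (89/7 - 124/7*1)*87 = 109 + (89/7 - 124/7)*87 = 109 - 5*87 = 109 - 435 = -326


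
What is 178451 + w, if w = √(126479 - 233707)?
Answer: 178451 + 2*I*√26807 ≈ 1.7845e+5 + 327.46*I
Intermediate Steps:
w = 2*I*√26807 (w = √(-107228) = 2*I*√26807 ≈ 327.46*I)
178451 + w = 178451 + 2*I*√26807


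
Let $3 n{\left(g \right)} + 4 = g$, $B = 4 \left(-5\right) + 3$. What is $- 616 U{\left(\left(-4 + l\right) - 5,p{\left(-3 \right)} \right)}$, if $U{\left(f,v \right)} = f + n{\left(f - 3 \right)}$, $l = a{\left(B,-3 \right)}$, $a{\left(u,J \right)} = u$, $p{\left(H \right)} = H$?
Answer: $22792$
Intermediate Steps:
$B = -17$ ($B = -20 + 3 = -17$)
$n{\left(g \right)} = - \frac{4}{3} + \frac{g}{3}$
$l = -17$
$U{\left(f,v \right)} = - \frac{7}{3} + \frac{4 f}{3}$ ($U{\left(f,v \right)} = f + \left(- \frac{4}{3} + \frac{f - 3}{3}\right) = f + \left(- \frac{4}{3} + \frac{-3 + f}{3}\right) = f + \left(- \frac{4}{3} + \left(-1 + \frac{f}{3}\right)\right) = f + \left(- \frac{7}{3} + \frac{f}{3}\right) = - \frac{7}{3} + \frac{4 f}{3}$)
$- 616 U{\left(\left(-4 + l\right) - 5,p{\left(-3 \right)} \right)} = - 616 \left(- \frac{7}{3} + \frac{4 \left(\left(-4 - 17\right) - 5\right)}{3}\right) = - 616 \left(- \frac{7}{3} + \frac{4 \left(-21 - 5\right)}{3}\right) = - 616 \left(- \frac{7}{3} + \frac{4}{3} \left(-26\right)\right) = - 616 \left(- \frac{7}{3} - \frac{104}{3}\right) = \left(-616\right) \left(-37\right) = 22792$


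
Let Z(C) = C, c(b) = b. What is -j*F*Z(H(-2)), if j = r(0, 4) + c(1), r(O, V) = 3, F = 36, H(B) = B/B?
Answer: -144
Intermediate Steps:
H(B) = 1
j = 4 (j = 3 + 1 = 4)
-j*F*Z(H(-2)) = -4*36 = -144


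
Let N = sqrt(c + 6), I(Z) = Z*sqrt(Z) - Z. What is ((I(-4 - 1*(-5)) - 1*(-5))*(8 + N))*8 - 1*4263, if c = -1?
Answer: -3943 + 40*sqrt(5) ≈ -3853.6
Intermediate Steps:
I(Z) = Z**(3/2) - Z
N = sqrt(5) (N = sqrt(-1 + 6) = sqrt(5) ≈ 2.2361)
((I(-4 - 1*(-5)) - 1*(-5))*(8 + N))*8 - 1*4263 = ((((-4 - 1*(-5))**(3/2) - (-4 - 1*(-5))) - 1*(-5))*(8 + sqrt(5)))*8 - 1*4263 = ((((-4 + 5)**(3/2) - (-4 + 5)) + 5)*(8 + sqrt(5)))*8 - 4263 = (((1**(3/2) - 1*1) + 5)*(8 + sqrt(5)))*8 - 4263 = (((1 - 1) + 5)*(8 + sqrt(5)))*8 - 4263 = ((0 + 5)*(8 + sqrt(5)))*8 - 4263 = (5*(8 + sqrt(5)))*8 - 4263 = (40 + 5*sqrt(5))*8 - 4263 = (320 + 40*sqrt(5)) - 4263 = -3943 + 40*sqrt(5)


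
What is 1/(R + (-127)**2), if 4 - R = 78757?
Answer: -1/62624 ≈ -1.5968e-5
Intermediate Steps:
R = -78753 (R = 4 - 1*78757 = 4 - 78757 = -78753)
1/(R + (-127)**2) = 1/(-78753 + (-127)**2) = 1/(-78753 + 16129) = 1/(-62624) = -1/62624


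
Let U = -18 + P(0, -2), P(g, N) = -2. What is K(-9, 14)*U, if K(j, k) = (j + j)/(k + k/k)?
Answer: 24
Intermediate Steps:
K(j, k) = 2*j/(1 + k) (K(j, k) = (2*j)/(k + 1) = (2*j)/(1 + k) = 2*j/(1 + k))
U = -20 (U = -18 - 2 = -20)
K(-9, 14)*U = (2*(-9)/(1 + 14))*(-20) = (2*(-9)/15)*(-20) = (2*(-9)*(1/15))*(-20) = -6/5*(-20) = 24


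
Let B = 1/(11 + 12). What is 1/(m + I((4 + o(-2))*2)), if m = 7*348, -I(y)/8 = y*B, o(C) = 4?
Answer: 23/55900 ≈ 0.00041145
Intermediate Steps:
B = 1/23 ≈ 0.043478
I(y) = -8*y/23
m = 2436
1/(m + I((4 + o(-2))*2)) = 1/(2436 - 8*(4 + 4)*2/23) = 1/(2436 - 64*2/23) = 1/(2436 - 8/23*16) = 1/(2436 - 128/23) = 1/(55900/23) = 23/55900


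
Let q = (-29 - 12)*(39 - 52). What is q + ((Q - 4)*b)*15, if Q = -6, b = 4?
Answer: -67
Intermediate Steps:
q = 533 (q = -41*(-13) = 533)
q + ((Q - 4)*b)*15 = 533 + ((-6 - 4)*4)*15 = 533 - 10*4*15 = 533 - 40*15 = 533 - 600 = -67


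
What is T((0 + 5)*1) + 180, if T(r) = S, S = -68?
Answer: 112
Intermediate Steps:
T(r) = -68
T((0 + 5)*1) + 180 = -68 + 180 = 112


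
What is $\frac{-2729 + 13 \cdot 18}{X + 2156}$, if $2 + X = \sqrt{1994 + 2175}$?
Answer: $- \frac{5374230}{4635547} + \frac{2495 \sqrt{4169}}{4635547} \approx -1.1246$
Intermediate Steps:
$X = -2 + \sqrt{4169}$ ($X = -2 + \sqrt{1994 + 2175} = -2 + \sqrt{4169} \approx 62.568$)
$\frac{-2729 + 13 \cdot 18}{X + 2156} = \frac{-2729 + 13 \cdot 18}{\left(-2 + \sqrt{4169}\right) + 2156} = \frac{-2729 + 234}{2154 + \sqrt{4169}} = - \frac{2495}{2154 + \sqrt{4169}}$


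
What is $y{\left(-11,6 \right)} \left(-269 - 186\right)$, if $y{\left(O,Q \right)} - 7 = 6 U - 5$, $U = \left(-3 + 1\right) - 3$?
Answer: $12740$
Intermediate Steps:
$U = -5$ ($U = -2 - 3 = -5$)
$y{\left(O,Q \right)} = -28$ ($y{\left(O,Q \right)} = 7 + \left(6 \left(-5\right) - 5\right) = 7 - 35 = -28$)
$y{\left(-11,6 \right)} \left(-269 - 186\right) = - 28 \left(-269 - 186\right) = \left(-28\right) \left(-455\right) = 12740$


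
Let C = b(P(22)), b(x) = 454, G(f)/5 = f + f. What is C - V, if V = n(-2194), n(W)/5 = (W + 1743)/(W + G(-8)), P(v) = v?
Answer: 1030141/2274 ≈ 453.01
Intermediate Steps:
G(f) = 10*f (G(f) = 5*(f + f) = 5*(2*f) = 10*f)
C = 454
n(W) = 5*(1743 + W)/(-80 + W) (n(W) = 5*((W + 1743)/(W + 10*(-8))) = 5*((1743 + W)/(W - 80)) = 5*((1743 + W)/(-80 + W)) = 5*(1743 + W)/(-80 + W))
V = 2255/2274 (V = 5*(1743 - 2194)/(-80 - 2194) = 5*(-451)/(-2274) = 5*(-1/2274)*(-451) = 2255/2274 ≈ 0.99164)
C - V = 454 - 1*2255/2274 = 454 - 2255/2274 = 1030141/2274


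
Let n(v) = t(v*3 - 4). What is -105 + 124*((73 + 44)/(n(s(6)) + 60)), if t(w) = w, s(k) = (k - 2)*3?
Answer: 1212/23 ≈ 52.696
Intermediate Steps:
s(k) = -6 + 3*k (s(k) = (-2 + k)*3 = -6 + 3*k)
n(v) = -4 + 3*v (n(v) = v*3 - 4 = 3*v - 4 = -4 + 3*v)
-105 + 124*((73 + 44)/(n(s(6)) + 60)) = -105 + 124*((73 + 44)/((-4 + 3*(-6 + 3*6)) + 60)) = -105 + 124*(117/((-4 + 3*(-6 + 18)) + 60)) = -105 + 124*(117/((-4 + 3*12) + 60)) = -105 + 124*(117/((-4 + 36) + 60)) = -105 + 124*(117/(32 + 60)) = -105 + 124*(117/92) = -105 + 3627/23 = 1212/23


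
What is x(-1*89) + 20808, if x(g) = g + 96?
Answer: 20815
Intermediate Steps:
x(g) = 96 + g
x(-1*89) + 20808 = (96 - 1*89) + 20808 = (96 - 89) + 20808 = 7 + 20808 = 20815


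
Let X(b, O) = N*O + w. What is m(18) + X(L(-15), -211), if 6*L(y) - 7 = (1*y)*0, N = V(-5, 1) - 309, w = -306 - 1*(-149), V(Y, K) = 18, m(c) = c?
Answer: 61262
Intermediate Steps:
w = -157 (w = -306 + 149 = -157)
N = -291 (N = 18 - 309 = -291)
L(y) = 7/6 (L(y) = 7/6 + ((1*y)*0)/6 = 7/6 + (y*0)/6 = 7/6 + (⅙)*0 = 7/6 + 0 = 7/6)
X(b, O) = -157 - 291*O (X(b, O) = -291*O - 157 = -157 - 291*O)
m(18) + X(L(-15), -211) = 18 + (-157 - 291*(-211)) = 18 + (-157 + 61401) = 18 + 61244 = 61262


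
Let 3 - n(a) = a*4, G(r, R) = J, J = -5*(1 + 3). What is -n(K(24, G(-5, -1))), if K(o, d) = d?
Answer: -83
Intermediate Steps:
J = -20 (J = -5*4 = -20)
G(r, R) = -20
n(a) = 3 - 4*a (n(a) = 3 - a*4 = 3 - 4*a)
-n(K(24, G(-5, -1))) = -(3 - 4*(-20)) = -(3 + 80) = -1*83 = -83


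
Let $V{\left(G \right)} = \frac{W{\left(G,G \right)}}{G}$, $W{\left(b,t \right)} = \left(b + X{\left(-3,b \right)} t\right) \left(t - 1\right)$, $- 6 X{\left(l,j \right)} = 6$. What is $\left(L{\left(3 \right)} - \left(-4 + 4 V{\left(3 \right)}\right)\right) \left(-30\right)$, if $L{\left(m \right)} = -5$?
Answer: $30$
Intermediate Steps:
$X{\left(l,j \right)} = -1$ ($X{\left(l,j \right)} = \left(- \frac{1}{6}\right) 6 = -1$)
$W{\left(b,t \right)} = \left(-1 + t\right) \left(b - t\right)$ ($W{\left(b,t \right)} = \left(b - t\right) \left(t - 1\right) = \left(b - t\right) \left(-1 + t\right) = \left(-1 + t\right) \left(b - t\right)$)
$V{\left(G \right)} = 0$ ($V{\left(G \right)} = \frac{G - G - G^{2} + G G}{G} = \frac{G - G - G^{2} + G^{2}}{G} = \frac{0}{G} = 0$)
$\left(L{\left(3 \right)} - \left(-4 + 4 V{\left(3 \right)}\right)\right) \left(-30\right) = \left(-5 + \left(4 - 0\right)\right) \left(-30\right) = \left(-5 + \left(4 + 0\right)\right) \left(-30\right) = \left(-5 + 4\right) \left(-30\right) = \left(-1\right) \left(-30\right) = 30$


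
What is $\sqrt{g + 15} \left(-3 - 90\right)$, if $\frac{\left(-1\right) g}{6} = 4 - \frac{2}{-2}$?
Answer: $- 93 i \sqrt{15} \approx - 360.19 i$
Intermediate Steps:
$g = -30$ ($g = - 6 \left(4 - \frac{2}{-2}\right) = - 6 \left(4 - -1\right) = - 6 \left(4 + 1\right) = \left(-6\right) 5 = -30$)
$\sqrt{g + 15} \left(-3 - 90\right) = \sqrt{-30 + 15} \left(-3 - 90\right) = \sqrt{-15} \left(-3 - 90\right) = i \sqrt{15} \left(-93\right) = - 93 i \sqrt{15}$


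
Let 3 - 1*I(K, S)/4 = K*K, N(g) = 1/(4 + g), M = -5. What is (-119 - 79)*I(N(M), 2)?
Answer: -1584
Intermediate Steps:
I(K, S) = 12 - 4*K² (I(K, S) = 12 - 4*K*K = 12 - 4*K²)
(-119 - 79)*I(N(M), 2) = (-119 - 79)*(12 - 4/(4 - 5)²) = -198*(12 - 4*(1/(-1))²) = -198*(12 - 4*(-1)²) = -198*(12 - 4*1) = -198*(12 - 4) = -198*8 = -1584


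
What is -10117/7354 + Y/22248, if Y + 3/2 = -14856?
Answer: -111448357/54537264 ≈ -2.0435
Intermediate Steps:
Y = -29715/2 (Y = -3/2 - 14856 = -29715/2 ≈ -14858.)
-10117/7354 + Y/22248 = -10117/7354 - 29715/2/22248 = -10117*1/7354 - 29715/2*1/22248 = -10117/7354 - 9905/14832 = -111448357/54537264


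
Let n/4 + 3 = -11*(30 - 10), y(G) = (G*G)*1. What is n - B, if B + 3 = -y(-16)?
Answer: -633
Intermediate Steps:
y(G) = G² (y(G) = G²*1 = G²)
n = -892 (n = -12 + 4*(-11*(30 - 10)) = -12 + 4*(-11*20) = -12 + 4*(-220) = -12 - 880 = -892)
B = -259 (B = -3 - 1*(-16)² = -3 - 1*256 = -3 - 256 = -259)
n - B = -892 - 1*(-259) = -892 + 259 = -633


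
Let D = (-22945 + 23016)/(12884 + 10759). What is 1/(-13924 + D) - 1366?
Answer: -6333720239/4636691 ≈ -1366.0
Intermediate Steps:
D = 1/333 (D = 71/23643 = 71*(1/23643) = 1/333 ≈ 0.0030030)
1/(-13924 + D) - 1366 = 1/(-13924 + 1/333) - 1366 = 1/(-4636691/333) - 1366 = -333/4636691 - 1366 = -6333720239/4636691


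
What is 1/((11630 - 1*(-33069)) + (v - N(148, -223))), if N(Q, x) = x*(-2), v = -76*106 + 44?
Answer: 1/36241 ≈ 2.7593e-5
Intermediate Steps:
v = -8012 (v = -8056 + 44 = -8012)
N(Q, x) = -2*x
1/((11630 - 1*(-33069)) + (v - N(148, -223))) = 1/((11630 - 1*(-33069)) + (-8012 - (-2)*(-223))) = 1/((11630 + 33069) + (-8012 - 1*446)) = 1/(44699 + (-8012 - 446)) = 1/(44699 - 8458) = 1/36241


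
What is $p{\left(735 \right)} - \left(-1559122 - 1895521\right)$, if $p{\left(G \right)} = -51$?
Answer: $3454592$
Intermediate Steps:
$p{\left(735 \right)} - \left(-1559122 - 1895521\right) = -51 - \left(-1559122 - 1895521\right) = -51 - -3454643 = -51 + 3454643 = 3454592$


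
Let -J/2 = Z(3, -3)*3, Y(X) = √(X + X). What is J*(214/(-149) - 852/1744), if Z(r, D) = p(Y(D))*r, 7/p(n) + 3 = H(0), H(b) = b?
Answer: -2625861/32482 ≈ -80.840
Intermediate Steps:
Y(X) = √2*√X (Y(X) = √(2*X) = √2*√X)
p(n) = -7/3 (p(n) = 7/(-3 + 0) = 7/(-3) = 7*(-⅓) = -7/3)
Z(r, D) = -7*r/3
J = 42 (J = -2*(-7/3*3)*3 = -(-14)*3 = -2*(-21) = 42)
J*(214/(-149) - 852/1744) = 42*(214/(-149) - 852/1744) = 42*(214*(-1/149) - 852*1/1744) = 42*(-214/149 - 213/436) = 42*(-125041/64964) = -2625861/32482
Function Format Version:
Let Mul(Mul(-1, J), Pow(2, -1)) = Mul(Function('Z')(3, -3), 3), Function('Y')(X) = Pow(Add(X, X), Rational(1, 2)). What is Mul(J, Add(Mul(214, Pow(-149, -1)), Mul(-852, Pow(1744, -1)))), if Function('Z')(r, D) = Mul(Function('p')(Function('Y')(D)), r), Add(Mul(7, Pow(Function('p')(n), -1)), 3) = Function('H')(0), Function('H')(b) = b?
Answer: Rational(-2625861, 32482) ≈ -80.840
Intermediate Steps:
Function('Y')(X) = Mul(Pow(2, Rational(1, 2)), Pow(X, Rational(1, 2))) (Function('Y')(X) = Pow(Mul(2, X), Rational(1, 2)) = Mul(Pow(2, Rational(1, 2)), Pow(X, Rational(1, 2))))
Function('p')(n) = Rational(-7, 3) (Function('p')(n) = Mul(7, Pow(Add(-3, 0), -1)) = Mul(7, Pow(-3, -1)) = Mul(7, Rational(-1, 3)) = Rational(-7, 3))
Function('Z')(r, D) = Mul(Rational(-7, 3), r)
J = 42 (J = Mul(-2, Mul(Mul(Rational(-7, 3), 3), 3)) = Mul(-2, Mul(-7, 3)) = Mul(-2, -21) = 42)
Mul(J, Add(Mul(214, Pow(-149, -1)), Mul(-852, Pow(1744, -1)))) = Mul(42, Add(Mul(214, Pow(-149, -1)), Mul(-852, Pow(1744, -1)))) = Mul(42, Add(Mul(214, Rational(-1, 149)), Mul(-852, Rational(1, 1744)))) = Mul(42, Add(Rational(-214, 149), Rational(-213, 436))) = Mul(42, Rational(-125041, 64964)) = Rational(-2625861, 32482)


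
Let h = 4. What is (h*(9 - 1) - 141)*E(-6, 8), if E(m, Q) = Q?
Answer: -872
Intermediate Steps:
(h*(9 - 1) - 141)*E(-6, 8) = (4*(9 - 1) - 141)*8 = (4*8 - 141)*8 = (32 - 141)*8 = -109*8 = -872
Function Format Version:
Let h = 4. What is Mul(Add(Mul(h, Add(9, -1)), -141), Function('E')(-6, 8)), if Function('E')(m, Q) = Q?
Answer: -872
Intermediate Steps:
Mul(Add(Mul(h, Add(9, -1)), -141), Function('E')(-6, 8)) = Mul(Add(Mul(4, Add(9, -1)), -141), 8) = Mul(Add(Mul(4, 8), -141), 8) = Mul(Add(32, -141), 8) = Mul(-109, 8) = -872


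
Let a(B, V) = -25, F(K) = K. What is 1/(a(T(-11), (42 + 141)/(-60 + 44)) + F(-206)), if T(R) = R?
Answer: -1/231 ≈ -0.0043290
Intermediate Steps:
1/(a(T(-11), (42 + 141)/(-60 + 44)) + F(-206)) = 1/(-25 - 206) = 1/(-231) = -1/231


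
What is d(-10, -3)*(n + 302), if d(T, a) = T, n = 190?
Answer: -4920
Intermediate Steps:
d(-10, -3)*(n + 302) = -10*(190 + 302) = -10*492 = -4920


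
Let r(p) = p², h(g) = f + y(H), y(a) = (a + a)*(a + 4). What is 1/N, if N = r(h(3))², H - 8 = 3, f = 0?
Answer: 1/11859210000 ≈ 8.4323e-11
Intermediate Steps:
H = 11 (H = 8 + 3 = 11)
y(a) = 2*a*(4 + a) (y(a) = (2*a)*(4 + a) = 2*a*(4 + a))
h(g) = 330 (h(g) = 0 + 2*11*(4 + 11) = 0 + 2*11*15 = 0 + 330 = 330)
N = 11859210000 (N = (330²)² = 108900² = 11859210000)
1/N = 1/11859210000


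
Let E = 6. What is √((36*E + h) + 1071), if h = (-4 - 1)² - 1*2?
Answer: √1310 ≈ 36.194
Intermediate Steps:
h = 23 (h = (-5)² - 2 = 25 - 2 = 23)
√((36*E + h) + 1071) = √((36*6 + 23) + 1071) = √((216 + 23) + 1071) = √(239 + 1071) = √1310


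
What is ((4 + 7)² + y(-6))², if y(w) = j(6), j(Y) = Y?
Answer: 16129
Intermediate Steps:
y(w) = 6
((4 + 7)² + y(-6))² = ((4 + 7)² + 6)² = (11² + 6)² = (121 + 6)² = 127² = 16129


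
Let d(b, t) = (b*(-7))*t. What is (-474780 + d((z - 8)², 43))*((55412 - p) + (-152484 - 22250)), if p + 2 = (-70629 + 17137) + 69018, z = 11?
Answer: 64387481694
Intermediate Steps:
p = 15524 (p = -2 + ((-70629 + 17137) + 69018) = -2 + (-53492 + 69018) = -2 + 15526 = 15524)
d(b, t) = -7*b*t (d(b, t) = (-7*b)*t = -7*b*t)
(-474780 + d((z - 8)², 43))*((55412 - p) + (-152484 - 22250)) = (-474780 - 7*(11 - 8)²*43)*((55412 - 1*15524) + (-152484 - 22250)) = (-474780 - 7*3²*43)*((55412 - 15524) - 174734) = (-474780 - 7*9*43)*(39888 - 174734) = (-474780 - 2709)*(-134846) = -477489*(-134846) = 64387481694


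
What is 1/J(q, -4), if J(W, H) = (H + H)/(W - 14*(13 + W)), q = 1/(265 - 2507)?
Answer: 408031/17936 ≈ 22.749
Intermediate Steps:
q = -1/2242 (q = 1/(-2242) = -1/2242 ≈ -0.00044603)
J(W, H) = 2*H/(-182 - 13*W) (J(W, H) = (2*H)/(W + (-182 - 14*W)) = (2*H)/(-182 - 13*W) = 2*H/(-182 - 13*W))
1/J(q, -4) = 1/(-2*(-4)/(182 + 13*(-1/2242))) = 1/(-2*(-4)/(182 - 13/2242)) = 1/(-2*(-4)/408031/2242) = 1/(-2*(-4)*2242/408031) = 1/(17936/408031) = 408031/17936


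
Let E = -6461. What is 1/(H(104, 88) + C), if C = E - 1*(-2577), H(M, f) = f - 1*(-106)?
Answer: -1/3690 ≈ -0.00027100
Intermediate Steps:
H(M, f) = 106 + f (H(M, f) = f + 106 = 106 + f)
C = -3884 (C = -6461 - 1*(-2577) = -6461 + 2577 = -3884)
1/(H(104, 88) + C) = 1/((106 + 88) - 3884) = 1/(194 - 3884) = 1/(-3690) = -1/3690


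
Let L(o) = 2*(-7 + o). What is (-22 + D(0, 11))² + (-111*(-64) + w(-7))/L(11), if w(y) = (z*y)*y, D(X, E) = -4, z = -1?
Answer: 12463/8 ≈ 1557.9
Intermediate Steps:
L(o) = -14 + 2*o
w(y) = -y² (w(y) = (-y)*y = -y²)
(-22 + D(0, 11))² + (-111*(-64) + w(-7))/L(11) = (-22 - 4)² + (-111*(-64) - 1*(-7)²)/(-14 + 2*11) = (-26)² + (7104 - 1*49)/(-14 + 22) = 676 + (7104 - 49)/8 = 676 + 7055*(⅛) = 676 + 7055/8 = 12463/8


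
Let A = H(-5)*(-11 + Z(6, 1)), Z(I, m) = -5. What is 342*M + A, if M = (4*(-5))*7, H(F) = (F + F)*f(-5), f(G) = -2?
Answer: -48200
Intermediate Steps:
H(F) = -4*F (H(F) = (F + F)*(-2) = (2*F)*(-2) = -4*F)
A = -320 (A = (-4*(-5))*(-11 - 5) = 20*(-16) = -320)
M = -140 (M = -20*7 = -140)
342*M + A = 342*(-140) - 320 = -47880 - 320 = -48200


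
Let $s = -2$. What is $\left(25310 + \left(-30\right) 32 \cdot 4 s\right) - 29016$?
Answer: $3974$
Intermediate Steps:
$\left(25310 + \left(-30\right) 32 \cdot 4 s\right) - 29016 = \left(25310 + \left(-30\right) 32 \cdot 4 \left(-2\right)\right) - 29016 = \left(25310 - -7680\right) - 29016 = \left(25310 + 7680\right) - 29016 = 32990 - 29016 = 3974$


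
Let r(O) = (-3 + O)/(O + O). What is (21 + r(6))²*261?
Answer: 1885725/16 ≈ 1.1786e+5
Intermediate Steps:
r(O) = (-3 + O)/(2*O) (r(O) = (-3 + O)/((2*O)) = (-3 + O)*(1/(2*O)) = (-3 + O)/(2*O))
(21 + r(6))²*261 = (21 + (½)*(-3 + 6)/6)²*261 = (21 + (½)*(⅙)*3)²*261 = (21 + ¼)²*261 = (85/4)²*261 = (7225/16)*261 = 1885725/16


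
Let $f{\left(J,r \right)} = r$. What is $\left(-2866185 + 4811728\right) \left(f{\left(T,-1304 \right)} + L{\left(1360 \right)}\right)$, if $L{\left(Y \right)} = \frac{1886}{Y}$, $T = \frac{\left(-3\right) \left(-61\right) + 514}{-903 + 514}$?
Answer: $- \frac{1723317241911}{680} \approx -2.5343 \cdot 10^{9}$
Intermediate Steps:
$T = - \frac{697}{389}$ ($T = \frac{183 + 514}{-389} = 697 \left(- \frac{1}{389}\right) = - \frac{697}{389} \approx -1.7918$)
$\left(-2866185 + 4811728\right) \left(f{\left(T,-1304 \right)} + L{\left(1360 \right)}\right) = \left(-2866185 + 4811728\right) \left(-1304 + \frac{1886}{1360}\right) = 1945543 \left(-1304 + 1886 \cdot \frac{1}{1360}\right) = 1945543 \left(-1304 + \frac{943}{680}\right) = 1945543 \left(- \frac{885777}{680}\right) = - \frac{1723317241911}{680}$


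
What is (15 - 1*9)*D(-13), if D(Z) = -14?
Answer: -84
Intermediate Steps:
(15 - 1*9)*D(-13) = (15 - 1*9)*(-14) = (15 - 9)*(-14) = 6*(-14) = -84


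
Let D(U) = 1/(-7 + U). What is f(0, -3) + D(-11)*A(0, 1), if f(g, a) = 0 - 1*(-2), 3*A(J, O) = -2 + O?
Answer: 109/54 ≈ 2.0185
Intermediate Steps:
A(J, O) = -⅔ + O/3 (A(J, O) = (-2 + O)/3 = -⅔ + O/3)
f(g, a) = 2 (f(g, a) = 0 + 2 = 2)
f(0, -3) + D(-11)*A(0, 1) = 2 + (-⅔ + (⅓)*1)/(-7 - 11) = 2 + (-⅔ + ⅓)/(-18) = 2 - 1/18*(-⅓) = 2 + 1/54 = 109/54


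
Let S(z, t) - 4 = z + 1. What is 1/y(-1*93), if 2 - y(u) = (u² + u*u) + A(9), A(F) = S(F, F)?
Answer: -1/17310 ≈ -5.7770e-5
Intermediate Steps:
S(z, t) = 5 + z (S(z, t) = 4 + (z + 1) = 4 + (1 + z) = 5 + z)
A(F) = 5 + F
y(u) = -12 - 2*u² (y(u) = 2 - ((u² + u*u) + (5 + 9)) = 2 - ((u² + u²) + 14) = 2 - (2*u² + 14) = 2 - (14 + 2*u²) = 2 + (-14 - 2*u²) = -12 - 2*u²)
1/y(-1*93) = 1/(-12 - 2*(-1*93)²) = 1/(-12 - 2*(-93)²) = 1/(-12 - 2*8649) = 1/(-12 - 17298) = 1/(-17310) = -1/17310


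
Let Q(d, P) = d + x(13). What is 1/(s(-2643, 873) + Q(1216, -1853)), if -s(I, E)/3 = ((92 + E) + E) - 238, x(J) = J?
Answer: -1/3571 ≈ -0.00028003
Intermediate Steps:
Q(d, P) = 13 + d (Q(d, P) = d + 13 = 13 + d)
s(I, E) = 438 - 6*E (s(I, E) = -3*(((92 + E) + E) - 238) = -3*((92 + 2*E) - 238) = -3*(-146 + 2*E) = 438 - 6*E)
1/(s(-2643, 873) + Q(1216, -1853)) = 1/((438 - 6*873) + (13 + 1216)) = 1/((438 - 5238) + 1229) = 1/(-4800 + 1229) = 1/(-3571) = -1/3571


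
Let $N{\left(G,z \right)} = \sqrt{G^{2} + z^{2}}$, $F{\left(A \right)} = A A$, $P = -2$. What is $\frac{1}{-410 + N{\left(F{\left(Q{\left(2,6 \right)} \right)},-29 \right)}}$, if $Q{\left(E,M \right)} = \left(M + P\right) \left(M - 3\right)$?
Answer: $- \frac{410}{146523} - \frac{\sqrt{21577}}{146523} \approx -0.0038007$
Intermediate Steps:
$Q{\left(E,M \right)} = \left(-3 + M\right) \left(-2 + M\right)$ ($Q{\left(E,M \right)} = \left(M - 2\right) \left(M - 3\right) = \left(-2 + M\right) \left(-3 + M\right) = \left(-3 + M\right) \left(-2 + M\right)$)
$F{\left(A \right)} = A^{2}$
$\frac{1}{-410 + N{\left(F{\left(Q{\left(2,6 \right)} \right)},-29 \right)}} = \frac{1}{-410 + \sqrt{\left(\left(6 + 6^{2} - 30\right)^{2}\right)^{2} + \left(-29\right)^{2}}} = \frac{1}{-410 + \sqrt{\left(\left(6 + 36 - 30\right)^{2}\right)^{2} + 841}} = \frac{1}{-410 + \sqrt{\left(12^{2}\right)^{2} + 841}} = \frac{1}{-410 + \sqrt{144^{2} + 841}} = \frac{1}{-410 + \sqrt{20736 + 841}} = \frac{1}{-410 + \sqrt{21577}}$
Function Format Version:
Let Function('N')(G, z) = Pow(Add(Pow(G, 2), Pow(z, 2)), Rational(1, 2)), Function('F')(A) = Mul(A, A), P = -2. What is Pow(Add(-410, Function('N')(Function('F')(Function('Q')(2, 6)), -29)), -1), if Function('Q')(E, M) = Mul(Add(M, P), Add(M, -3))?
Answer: Add(Rational(-410, 146523), Mul(Rational(-1, 146523), Pow(21577, Rational(1, 2)))) ≈ -0.0038007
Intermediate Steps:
Function('Q')(E, M) = Mul(Add(-3, M), Add(-2, M)) (Function('Q')(E, M) = Mul(Add(M, -2), Add(M, -3)) = Mul(Add(-2, M), Add(-3, M)) = Mul(Add(-3, M), Add(-2, M)))
Function('F')(A) = Pow(A, 2)
Pow(Add(-410, Function('N')(Function('F')(Function('Q')(2, 6)), -29)), -1) = Pow(Add(-410, Pow(Add(Pow(Pow(Add(6, Pow(6, 2), Mul(-5, 6)), 2), 2), Pow(-29, 2)), Rational(1, 2))), -1) = Pow(Add(-410, Pow(Add(Pow(Pow(Add(6, 36, -30), 2), 2), 841), Rational(1, 2))), -1) = Pow(Add(-410, Pow(Add(Pow(Pow(12, 2), 2), 841), Rational(1, 2))), -1) = Pow(Add(-410, Pow(Add(Pow(144, 2), 841), Rational(1, 2))), -1) = Pow(Add(-410, Pow(Add(20736, 841), Rational(1, 2))), -1) = Pow(Add(-410, Pow(21577, Rational(1, 2))), -1)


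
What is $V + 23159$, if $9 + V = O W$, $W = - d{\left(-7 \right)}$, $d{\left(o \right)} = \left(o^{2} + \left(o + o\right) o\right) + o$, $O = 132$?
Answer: $4670$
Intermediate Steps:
$d{\left(o \right)} = o + 3 o^{2}$ ($d{\left(o \right)} = \left(o^{2} + 2 o o\right) + o = \left(o^{2} + 2 o^{2}\right) + o = 3 o^{2} + o = o + 3 o^{2}$)
$W = -140$ ($W = - \left(-7\right) \left(1 + 3 \left(-7\right)\right) = - \left(-7\right) \left(1 - 21\right) = - \left(-7\right) \left(-20\right) = \left(-1\right) 140 = -140$)
$V = -18489$ ($V = -9 + 132 \left(-140\right) = -9 - 18480 = -18489$)
$V + 23159 = -18489 + 23159 = 4670$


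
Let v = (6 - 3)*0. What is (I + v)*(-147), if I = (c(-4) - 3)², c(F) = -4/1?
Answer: -7203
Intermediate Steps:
c(F) = -4 (c(F) = -4*1 = -4)
v = 0 (v = 3*0 = 0)
I = 49 (I = (-4 - 3)² = (-7)² = 49)
(I + v)*(-147) = (49 + 0)*(-147) = 49*(-147) = -7203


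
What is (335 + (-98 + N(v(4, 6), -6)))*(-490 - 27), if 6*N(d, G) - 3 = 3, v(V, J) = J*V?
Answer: -123046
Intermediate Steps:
N(d, G) = 1 (N(d, G) = ½ + (⅙)*3 = ½ + ½ = 1)
(335 + (-98 + N(v(4, 6), -6)))*(-490 - 27) = (335 + (-98 + 1))*(-490 - 27) = (335 - 97)*(-517) = 238*(-517) = -123046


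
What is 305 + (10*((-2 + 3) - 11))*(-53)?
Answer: 5605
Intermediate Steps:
305 + (10*((-2 + 3) - 11))*(-53) = 305 + (10*(1 - 11))*(-53) = 305 + (10*(-10))*(-53) = 305 - 100*(-53) = 305 + 5300 = 5605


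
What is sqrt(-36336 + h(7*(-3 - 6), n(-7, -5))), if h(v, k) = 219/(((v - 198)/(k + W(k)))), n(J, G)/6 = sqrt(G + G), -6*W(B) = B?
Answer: sqrt(-275027184 - 31755*I*sqrt(10))/87 ≈ 0.0348 - 190.62*I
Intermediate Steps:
W(B) = -B/6
n(J, G) = 6*sqrt(2)*sqrt(G) (n(J, G) = 6*sqrt(G + G) = 6*sqrt(2*G) = 6*(sqrt(2)*sqrt(G)) = 6*sqrt(2)*sqrt(G))
h(v, k) = 365*k/(2*(-198 + v)) (h(v, k) = 219/(((v - 198)/(k - k/6))) = 219/(((-198 + v)/((5*k/6)))) = 219/(((-198 + v)*(6/(5*k)))) = 219/((6*(-198 + v)/(5*k))) = 219*(5*k/(6*(-198 + v))) = 365*k/(2*(-198 + v)))
sqrt(-36336 + h(7*(-3 - 6), n(-7, -5))) = sqrt(-36336 + 365*(6*sqrt(2)*sqrt(-5))/(2*(-198 + 7*(-3 - 6)))) = sqrt(-36336 + 365*(6*sqrt(2)*(I*sqrt(5)))/(2*(-198 + 7*(-9)))) = sqrt(-36336 + 365*(6*I*sqrt(10))/(2*(-198 - 63))) = sqrt(-36336 + (365/2)*(6*I*sqrt(10))/(-261)) = sqrt(-36336 + (365/2)*(6*I*sqrt(10))*(-1/261)) = sqrt(-36336 - 365*I*sqrt(10)/87)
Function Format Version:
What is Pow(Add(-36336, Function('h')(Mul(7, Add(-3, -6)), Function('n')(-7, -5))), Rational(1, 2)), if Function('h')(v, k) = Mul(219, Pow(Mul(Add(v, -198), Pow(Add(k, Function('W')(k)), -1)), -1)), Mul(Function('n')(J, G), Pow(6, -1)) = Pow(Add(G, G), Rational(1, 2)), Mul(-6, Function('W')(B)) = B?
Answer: Mul(Rational(1, 87), Pow(Add(-275027184, Mul(-31755, I, Pow(10, Rational(1, 2)))), Rational(1, 2))) ≈ Add(0.034800, Mul(-190.62, I))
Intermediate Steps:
Function('W')(B) = Mul(Rational(-1, 6), B)
Function('n')(J, G) = Mul(6, Pow(2, Rational(1, 2)), Pow(G, Rational(1, 2))) (Function('n')(J, G) = Mul(6, Pow(Add(G, G), Rational(1, 2))) = Mul(6, Pow(Mul(2, G), Rational(1, 2))) = Mul(6, Mul(Pow(2, Rational(1, 2)), Pow(G, Rational(1, 2)))) = Mul(6, Pow(2, Rational(1, 2)), Pow(G, Rational(1, 2))))
Function('h')(v, k) = Mul(Rational(365, 2), k, Pow(Add(-198, v), -1)) (Function('h')(v, k) = Mul(219, Pow(Mul(Add(v, -198), Pow(Add(k, Mul(Rational(-1, 6), k)), -1)), -1)) = Mul(219, Pow(Mul(Add(-198, v), Pow(Mul(Rational(5, 6), k), -1)), -1)) = Mul(219, Pow(Mul(Add(-198, v), Mul(Rational(6, 5), Pow(k, -1))), -1)) = Mul(219, Pow(Mul(Rational(6, 5), Pow(k, -1), Add(-198, v)), -1)) = Mul(219, Mul(Rational(5, 6), k, Pow(Add(-198, v), -1))) = Mul(Rational(365, 2), k, Pow(Add(-198, v), -1)))
Pow(Add(-36336, Function('h')(Mul(7, Add(-3, -6)), Function('n')(-7, -5))), Rational(1, 2)) = Pow(Add(-36336, Mul(Rational(365, 2), Mul(6, Pow(2, Rational(1, 2)), Pow(-5, Rational(1, 2))), Pow(Add(-198, Mul(7, Add(-3, -6))), -1))), Rational(1, 2)) = Pow(Add(-36336, Mul(Rational(365, 2), Mul(6, Pow(2, Rational(1, 2)), Mul(I, Pow(5, Rational(1, 2)))), Pow(Add(-198, Mul(7, -9)), -1))), Rational(1, 2)) = Pow(Add(-36336, Mul(Rational(365, 2), Mul(6, I, Pow(10, Rational(1, 2))), Pow(Add(-198, -63), -1))), Rational(1, 2)) = Pow(Add(-36336, Mul(Rational(365, 2), Mul(6, I, Pow(10, Rational(1, 2))), Pow(-261, -1))), Rational(1, 2)) = Pow(Add(-36336, Mul(Rational(365, 2), Mul(6, I, Pow(10, Rational(1, 2))), Rational(-1, 261))), Rational(1, 2)) = Pow(Add(-36336, Mul(Rational(-365, 87), I, Pow(10, Rational(1, 2)))), Rational(1, 2))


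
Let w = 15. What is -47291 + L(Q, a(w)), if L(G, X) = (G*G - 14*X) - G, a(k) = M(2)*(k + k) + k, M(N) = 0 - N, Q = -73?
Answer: -41259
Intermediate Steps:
M(N) = -N
a(k) = -3*k (a(k) = (-1*2)*(k + k) + k = -4*k + k = -3*k)
L(G, X) = G² - G - 14*X (L(G, X) = (G² - 14*X) - G = G² - G - 14*X)
-47291 + L(Q, a(w)) = -47291 + ((-73)² - 1*(-73) - (-42)*15) = -47291 + (5329 + 73 - 14*(-45)) = -47291 + (5329 + 73 + 630) = -47291 + 6032 = -41259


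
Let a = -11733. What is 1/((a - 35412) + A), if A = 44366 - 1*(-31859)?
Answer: 1/29080 ≈ 3.4388e-5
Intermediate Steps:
A = 76225 (A = 44366 + 31859 = 76225)
1/((a - 35412) + A) = 1/((-11733 - 35412) + 76225) = 1/(-47145 + 76225) = 1/29080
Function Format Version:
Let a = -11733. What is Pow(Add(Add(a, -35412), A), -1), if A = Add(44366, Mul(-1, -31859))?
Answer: Rational(1, 29080) ≈ 3.4388e-5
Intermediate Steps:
A = 76225 (A = Add(44366, 31859) = 76225)
Pow(Add(Add(a, -35412), A), -1) = Pow(Add(Add(-11733, -35412), 76225), -1) = Pow(Add(-47145, 76225), -1) = Pow(29080, -1) = Rational(1, 29080)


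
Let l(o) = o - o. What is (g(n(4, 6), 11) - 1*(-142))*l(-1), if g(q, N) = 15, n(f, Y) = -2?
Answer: 0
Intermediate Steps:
l(o) = 0
(g(n(4, 6), 11) - 1*(-142))*l(-1) = (15 - 1*(-142))*0 = (15 + 142)*0 = 157*0 = 0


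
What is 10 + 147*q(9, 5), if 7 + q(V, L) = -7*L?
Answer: -6164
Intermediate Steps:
q(V, L) = -7 - 7*L
10 + 147*q(9, 5) = 10 + 147*(-7 - 7*5) = 10 + 147*(-7 - 35) = 10 + 147*(-42) = 10 - 6174 = -6164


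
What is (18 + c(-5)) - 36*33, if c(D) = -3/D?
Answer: -5847/5 ≈ -1169.4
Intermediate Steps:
(18 + c(-5)) - 36*33 = (18 - 3/(-5)) - 36*33 = (18 - 3*(-⅕)) - 1188 = (18 + ⅗) - 1188 = 93/5 - 1188 = -5847/5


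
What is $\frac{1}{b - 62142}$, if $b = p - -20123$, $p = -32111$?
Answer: $- \frac{1}{74130} \approx -1.349 \cdot 10^{-5}$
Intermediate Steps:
$b = -11988$ ($b = -32111 - -20123 = -32111 + 20123 = -11988$)
$\frac{1}{b - 62142} = \frac{1}{-11988 - 62142} = \frac{1}{-74130} = - \frac{1}{74130}$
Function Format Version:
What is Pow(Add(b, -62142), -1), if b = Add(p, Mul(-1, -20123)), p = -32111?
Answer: Rational(-1, 74130) ≈ -1.3490e-5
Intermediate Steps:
b = -11988 (b = Add(-32111, Mul(-1, -20123)) = Add(-32111, 20123) = -11988)
Pow(Add(b, -62142), -1) = Pow(Add(-11988, -62142), -1) = Pow(-74130, -1) = Rational(-1, 74130)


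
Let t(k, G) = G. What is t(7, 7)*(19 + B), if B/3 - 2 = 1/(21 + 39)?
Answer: 3507/20 ≈ 175.35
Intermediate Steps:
B = 121/20 (B = 6 + 3/(21 + 39) = 6 + 3/60 = 6 + 3*(1/60) = 6 + 1/20 = 121/20 ≈ 6.0500)
t(7, 7)*(19 + B) = 7*(19 + 121/20) = 7*(501/20) = 3507/20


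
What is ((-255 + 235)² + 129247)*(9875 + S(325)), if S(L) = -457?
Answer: 1221015446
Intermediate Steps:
((-255 + 235)² + 129247)*(9875 + S(325)) = ((-255 + 235)² + 129247)*(9875 - 457) = ((-20)² + 129247)*9418 = (400 + 129247)*9418 = 129647*9418 = 1221015446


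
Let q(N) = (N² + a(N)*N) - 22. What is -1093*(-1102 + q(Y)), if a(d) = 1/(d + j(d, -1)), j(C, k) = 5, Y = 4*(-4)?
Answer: 10418476/11 ≈ 9.4713e+5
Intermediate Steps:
Y = -16
a(d) = 1/(5 + d) (a(d) = 1/(d + 5) = 1/(5 + d))
q(N) = -22 + N² + N/(5 + N) (q(N) = (N² + N/(5 + N)) - 22 = -22 + N² + N/(5 + N))
-1093*(-1102 + q(Y)) = -1093*(-1102 + (-16 + (-22 + (-16)²)*(5 - 16))/(5 - 16)) = -1093*(-1102 + (-16 + (-22 + 256)*(-11))/(-11)) = -1093*(-1102 - (-16 + 234*(-11))/11) = -1093*(-1102 - (-16 - 2574)/11) = -1093*(-1102 - 1/11*(-2590)) = -1093*(-1102 + 2590/11) = -1093*(-9532/11) = 10418476/11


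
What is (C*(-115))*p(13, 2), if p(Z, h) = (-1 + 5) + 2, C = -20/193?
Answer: 13800/193 ≈ 71.503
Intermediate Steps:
C = -20/193 (C = -20*1/193 = -20/193 ≈ -0.10363)
p(Z, h) = 6 (p(Z, h) = 4 + 2 = 6)
(C*(-115))*p(13, 2) = -20/193*(-115)*6 = (2300/193)*6 = 13800/193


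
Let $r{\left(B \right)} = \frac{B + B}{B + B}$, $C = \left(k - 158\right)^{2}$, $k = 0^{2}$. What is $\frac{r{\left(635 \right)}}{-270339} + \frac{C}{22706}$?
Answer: $\frac{3374360045}{3069158667} \approx 1.0994$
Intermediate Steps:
$k = 0$
$C = 24964$ ($C = \left(0 - 158\right)^{2} = \left(-158\right)^{2} = 24964$)
$r{\left(B \right)} = 1$ ($r{\left(B \right)} = \frac{2 B}{2 B} = 2 B \frac{1}{2 B} = 1$)
$\frac{r{\left(635 \right)}}{-270339} + \frac{C}{22706} = 1 \frac{1}{-270339} + \frac{24964}{22706} = 1 \left(- \frac{1}{270339}\right) + 24964 \cdot \frac{1}{22706} = - \frac{1}{270339} + \frac{12482}{11353} = \frac{3374360045}{3069158667}$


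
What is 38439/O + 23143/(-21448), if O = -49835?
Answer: -1977771077/1068861080 ≈ -1.8504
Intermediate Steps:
38439/O + 23143/(-21448) = 38439/(-49835) + 23143/(-21448) = 38439*(-1/49835) + 23143*(-1/21448) = -38439/49835 - 23143/21448 = -1977771077/1068861080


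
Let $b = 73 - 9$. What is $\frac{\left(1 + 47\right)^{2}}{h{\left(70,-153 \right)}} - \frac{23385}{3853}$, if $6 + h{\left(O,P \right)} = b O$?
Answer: $- \frac{47873589}{8619161} \approx -5.5543$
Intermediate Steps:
$b = 64$ ($b = 73 - 9 = 64$)
$h{\left(O,P \right)} = -6 + 64 O$
$\frac{\left(1 + 47\right)^{2}}{h{\left(70,-153 \right)}} - \frac{23385}{3853} = \frac{\left(1 + 47\right)^{2}}{-6 + 64 \cdot 70} - \frac{23385}{3853} = \frac{48^{2}}{-6 + 4480} - \frac{23385}{3853} = \frac{2304}{4474} - \frac{23385}{3853} = 2304 \cdot \frac{1}{4474} - \frac{23385}{3853} = \frac{1152}{2237} - \frac{23385}{3853} = - \frac{47873589}{8619161}$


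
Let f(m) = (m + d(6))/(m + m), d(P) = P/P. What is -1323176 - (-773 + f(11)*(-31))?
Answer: -14546247/11 ≈ -1.3224e+6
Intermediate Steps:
d(P) = 1
f(m) = (1 + m)/(2*m) (f(m) = (m + 1)/(m + m) = (1 + m)/((2*m)) = (1 + m)*(1/(2*m)) = (1 + m)/(2*m))
-1323176 - (-773 + f(11)*(-31)) = -1323176 - (-773 + ((1/2)*(1 + 11)/11)*(-31)) = -1323176 - (-773 + ((1/2)*(1/11)*12)*(-31)) = -1323176 - (-773 + (6/11)*(-31)) = -1323176 - (-773 - 186/11) = -1323176 - 1*(-8689/11) = -1323176 + 8689/11 = -14546247/11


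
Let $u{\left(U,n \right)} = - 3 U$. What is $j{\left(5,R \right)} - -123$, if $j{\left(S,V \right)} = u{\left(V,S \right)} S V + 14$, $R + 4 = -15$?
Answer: $-5278$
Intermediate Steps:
$R = -19$ ($R = -4 - 15 = -19$)
$j{\left(S,V \right)} = 14 - 3 S V^{2}$ ($j{\left(S,V \right)} = - 3 V S V + 14 = - 3 S V V + 14 = - 3 S V^{2} + 14 = 14 - 3 S V^{2}$)
$j{\left(5,R \right)} - -123 = \left(14 - 15 \left(-19\right)^{2}\right) - -123 = \left(14 - 15 \cdot 361\right) + 123 = \left(14 - 5415\right) + 123 = -5401 + 123 = -5278$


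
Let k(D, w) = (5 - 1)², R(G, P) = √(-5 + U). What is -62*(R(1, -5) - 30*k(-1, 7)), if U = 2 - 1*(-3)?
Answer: 29760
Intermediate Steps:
U = 5 (U = 2 + 3 = 5)
R(G, P) = 0 (R(G, P) = √(-5 + 5) = √0 = 0)
k(D, w) = 16 (k(D, w) = 4² = 16)
-62*(R(1, -5) - 30*k(-1, 7)) = -62*(0 - 30*16) = -62*(0 - 480) = -62*(-480) = 29760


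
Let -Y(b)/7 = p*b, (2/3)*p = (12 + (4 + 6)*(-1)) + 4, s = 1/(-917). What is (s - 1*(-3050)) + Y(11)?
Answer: 2161368/917 ≈ 2357.0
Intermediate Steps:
s = -1/917 ≈ -0.0010905
p = 9 (p = 3*((12 + (4 + 6)*(-1)) + 4)/2 = 3*((12 + 10*(-1)) + 4)/2 = 3*((12 - 10) + 4)/2 = 3*(2 + 4)/2 = (3/2)*6 = 9)
Y(b) = -63*b
(s - 1*(-3050)) + Y(11) = (-1/917 - 1*(-3050)) - 63*11 = (-1/917 + 3050) - 693 = 2796849/917 - 693 = 2161368/917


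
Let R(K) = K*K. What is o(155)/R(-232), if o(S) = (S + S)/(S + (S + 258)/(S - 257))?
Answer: 7905/207182032 ≈ 3.8155e-5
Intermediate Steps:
R(K) = K²
o(S) = 2*S/(S + (258 + S)/(-257 + S)) (o(S) = (2*S)/(S + (258 + S)/(-257 + S)) = 2*S/(S + (258 + S)/(-257 + S)))
o(155)/R(-232) = (2*155*(-257 + 155)/(258 + 155² - 256*155))/((-232)²) = (2*155*(-102)/(258 + 24025 - 39680))/53824 = (2*155*(-102)/(-15397))*(1/53824) = (2*155*(-1/15397)*(-102))*(1/53824) = (31620/15397)*(1/53824) = 7905/207182032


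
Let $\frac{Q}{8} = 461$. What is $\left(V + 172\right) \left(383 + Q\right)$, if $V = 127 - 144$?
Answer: $631005$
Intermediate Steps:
$V = -17$
$Q = 3688$ ($Q = 8 \cdot 461 = 3688$)
$\left(V + 172\right) \left(383 + Q\right) = \left(-17 + 172\right) \left(383 + 3688\right) = 155 \cdot 4071 = 631005$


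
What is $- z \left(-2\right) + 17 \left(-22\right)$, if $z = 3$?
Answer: $-368$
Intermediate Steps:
$- z \left(-2\right) + 17 \left(-22\right) = \left(-1\right) 3 \left(-2\right) + 17 \left(-22\right) = \left(-3\right) \left(-2\right) - 374 = 6 - 374 = -368$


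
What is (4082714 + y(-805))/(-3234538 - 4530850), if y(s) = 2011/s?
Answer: -3286582759/6251137340 ≈ -0.52576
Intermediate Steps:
(4082714 + y(-805))/(-3234538 - 4530850) = (4082714 + 2011/(-805))/(-3234538 - 4530850) = (4082714 + 2011*(-1/805))/(-7765388) = (4082714 - 2011/805)*(-1/7765388) = (3286582759/805)*(-1/7765388) = -3286582759/6251137340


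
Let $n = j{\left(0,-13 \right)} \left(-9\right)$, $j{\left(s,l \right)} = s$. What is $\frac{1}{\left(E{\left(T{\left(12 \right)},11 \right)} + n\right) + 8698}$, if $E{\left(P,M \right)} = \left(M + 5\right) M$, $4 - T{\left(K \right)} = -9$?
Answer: $\frac{1}{8874} \approx 0.00011269$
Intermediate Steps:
$T{\left(K \right)} = 13$ ($T{\left(K \right)} = 4 - -9 = 4 + 9 = 13$)
$E{\left(P,M \right)} = M \left(5 + M\right)$ ($E{\left(P,M \right)} = \left(5 + M\right) M = M \left(5 + M\right)$)
$n = 0$ ($n = 0 \left(-9\right) = 0$)
$\frac{1}{\left(E{\left(T{\left(12 \right)},11 \right)} + n\right) + 8698} = \frac{1}{\left(11 \left(5 + 11\right) + 0\right) + 8698} = \frac{1}{\left(11 \cdot 16 + 0\right) + 8698} = \frac{1}{\left(176 + 0\right) + 8698} = \frac{1}{176 + 8698} = \frac{1}{8874}$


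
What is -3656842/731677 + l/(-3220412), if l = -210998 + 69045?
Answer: -11672674113723/2356301390924 ≈ -4.9538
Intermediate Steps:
l = -141953
-3656842/731677 + l/(-3220412) = -3656842/731677 - 141953/(-3220412) = -3656842*1/731677 - 141953*(-1/3220412) = -3656842/731677 + 141953/3220412 = -11672674113723/2356301390924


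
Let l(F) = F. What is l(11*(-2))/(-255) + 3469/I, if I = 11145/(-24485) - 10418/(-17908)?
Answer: 2281624229192/83250105 ≈ 27407.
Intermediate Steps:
I = 5550007/43847738 (I = 11145*(-1/24485) - 10418*(-1/17908) = -2229/4897 + 5209/8954 = 5550007/43847738 ≈ 0.12657)
l(11*(-2))/(-255) + 3469/I = (11*(-2))/(-255) + 3469/(5550007/43847738) = -22*(-1/255) + 3469*(43847738/5550007) = 22/255 + 152107803122/5550007 = 2281624229192/83250105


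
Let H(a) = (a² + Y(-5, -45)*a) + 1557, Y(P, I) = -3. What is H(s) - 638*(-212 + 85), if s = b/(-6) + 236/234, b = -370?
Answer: 1181677693/13689 ≈ 86323.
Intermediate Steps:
s = 7333/117 (s = -370/(-6) + 236/234 = -370*(-⅙) + 236*(1/234) = 185/3 + 118/117 = 7333/117 ≈ 62.675)
H(a) = 1557 + a² - 3*a (H(a) = (a² - 3*a) + 1557 = 1557 + a² - 3*a)
H(s) - 638*(-212 + 85) = (1557 + (7333/117)² - 3*7333/117) - 638*(-212 + 85) = (1557 + 53772889/13689 - 7333/39) - 638*(-127) = 72512779/13689 - 1*(-81026) = 72512779/13689 + 81026 = 1181677693/13689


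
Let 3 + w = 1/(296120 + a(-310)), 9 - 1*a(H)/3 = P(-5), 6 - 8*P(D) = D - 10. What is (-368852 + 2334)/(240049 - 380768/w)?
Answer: -2604964743458/2608190118003 ≈ -0.99876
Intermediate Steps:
P(D) = 2 - D/8 (P(D) = ¾ - (D - 10)/8 = ¾ - (-10 + D)/8 = ¾ + (5/4 - D/8) = 2 - D/8)
a(H) = 153/8 (a(H) = 27 - 3*(2 - ⅛*(-5)) = 27 - 3*(2 + 5/8) = 27 - 3*21/8 = 27 - 63/8 = 153/8)
w = -7107331/2369113 (w = -3 + 1/(296120 + 153/8) = -3 + 1/(2369113/8) = -3 + 8/2369113 = -7107331/2369113 ≈ -3.0000)
(-368852 + 2334)/(240049 - 380768/w) = (-368852 + 2334)/(240049 - 380768/(-7107331/2369113)) = -366518/(240049 - 380768*(-2369113/7107331)) = -366518/(240049 + 902082418784/7107331) = -366518/2608190118003/7107331 = -366518*7107331/2608190118003 = -2604964743458/2608190118003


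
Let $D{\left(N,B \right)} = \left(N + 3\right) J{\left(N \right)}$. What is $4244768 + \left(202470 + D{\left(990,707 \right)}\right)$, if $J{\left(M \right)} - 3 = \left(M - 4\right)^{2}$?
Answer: $969840845$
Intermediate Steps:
$J{\left(M \right)} = 3 + \left(-4 + M\right)^{2}$ ($J{\left(M \right)} = 3 + \left(M - 4\right)^{2} = 3 + \left(-4 + M\right)^{2}$)
$D{\left(N,B \right)} = \left(3 + N\right) \left(3 + \left(-4 + N\right)^{2}\right)$ ($D{\left(N,B \right)} = \left(N + 3\right) \left(3 + \left(-4 + N\right)^{2}\right) = \left(3 + N\right) \left(3 + \left(-4 + N\right)^{2}\right)$)
$4244768 + \left(202470 + D{\left(990,707 \right)}\right) = 4244768 + \left(202470 + \left(3 + 990\right) \left(3 + \left(-4 + 990\right)^{2}\right)\right) = 4244768 + \left(202470 + 993 \left(3 + 986^{2}\right)\right) = 4244768 + \left(202470 + 993 \left(3 + 972196\right)\right) = 4244768 + \left(202470 + 993 \cdot 972199\right) = 4244768 + \left(202470 + 965393607\right) = 4244768 + 965596077 = 969840845$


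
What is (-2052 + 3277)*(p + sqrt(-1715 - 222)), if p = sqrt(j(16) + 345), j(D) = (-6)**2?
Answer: 1225*sqrt(381) + 1225*I*sqrt(1937) ≈ 23911.0 + 53914.0*I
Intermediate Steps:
j(D) = 36
p = sqrt(381) (p = sqrt(36 + 345) = sqrt(381) ≈ 19.519)
(-2052 + 3277)*(p + sqrt(-1715 - 222)) = (-2052 + 3277)*(sqrt(381) + sqrt(-1715 - 222)) = 1225*(sqrt(381) + sqrt(-1937)) = 1225*(sqrt(381) + I*sqrt(1937)) = 1225*sqrt(381) + 1225*I*sqrt(1937)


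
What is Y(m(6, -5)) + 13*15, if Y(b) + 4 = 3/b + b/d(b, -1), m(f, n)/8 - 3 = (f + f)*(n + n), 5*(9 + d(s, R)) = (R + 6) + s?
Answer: 3726311/19032 ≈ 195.79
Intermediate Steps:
d(s, R) = -39/5 + R/5 + s/5 (d(s, R) = -9 + ((R + 6) + s)/5 = -9 + ((6 + R) + s)/5 = -9 + (6 + R + s)/5 = -9 + (6/5 + R/5 + s/5) = -39/5 + R/5 + s/5)
m(f, n) = 24 + 32*f*n (m(f, n) = 24 + 8*((f + f)*(n + n)) = 24 + 8*((2*f)*(2*n)) = 24 + 8*(4*f*n) = 24 + 32*f*n)
Y(b) = -4 + 3/b + b/(-8 + b/5) (Y(b) = -4 + (3/b + b/(-39/5 + (⅕)*(-1) + b/5)) = -4 + (3/b + b/(-39/5 - ⅕ + b/5)) = -4 + (3/b + b/(-8 + b/5)) = -4 + 3/b + b/(-8 + b/5))
Y(m(6, -5)) + 13*15 = (-120 + (24 + 32*6*(-5))² + 163*(24 + 32*6*(-5)))/((24 + 32*6*(-5))*(-40 + (24 + 32*6*(-5)))) + 13*15 = (-120 + (24 - 960)² + 163*(24 - 960))/((24 - 960)*(-40 + (24 - 960))) + 195 = (-120 + (-936)² + 163*(-936))/((-936)*(-40 - 936)) + 195 = -1/936*(-120 + 876096 - 152568)/(-976) + 195 = -1/936*(-1/976)*723408 + 195 = 15071/19032 + 195 = 3726311/19032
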